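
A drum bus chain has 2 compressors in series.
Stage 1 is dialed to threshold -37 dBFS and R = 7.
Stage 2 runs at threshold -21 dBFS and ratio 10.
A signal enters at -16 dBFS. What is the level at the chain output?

-34 dBFS

Stage 1: -16 dBFS is 21 dB over -37 dBFS; at 7:1 that becomes 3 dB over, giving -34 dBFS.
Stage 2: -34 dBFS ≤ -21 dBFS, so stage 2 doesn't engage; output -34 dBFS.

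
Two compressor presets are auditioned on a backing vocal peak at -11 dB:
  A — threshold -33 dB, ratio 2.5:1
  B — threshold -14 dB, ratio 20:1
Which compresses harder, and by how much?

A, by 10.35 dB

A: 22 dB over, compressed to 8.8 dB over, so 13.2 dB of GR.
B: 3 dB over, compressed to 0.15 dB over, so 2.85 dB of GR.
Difference: 10.35 dB in favour of A.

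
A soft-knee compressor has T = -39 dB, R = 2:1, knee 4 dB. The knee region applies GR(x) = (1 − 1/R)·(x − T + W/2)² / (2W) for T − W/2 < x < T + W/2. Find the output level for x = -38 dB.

x − T + W/2 = -38 − (-39) + 2 = 3.
GR = (1 − 1/2) × 3² / 8 = 0.5 × 9 / 8 = 0.5625 dB.
Output = -38 − 0.5625 = -38.5625 dB.

-38.5625 dB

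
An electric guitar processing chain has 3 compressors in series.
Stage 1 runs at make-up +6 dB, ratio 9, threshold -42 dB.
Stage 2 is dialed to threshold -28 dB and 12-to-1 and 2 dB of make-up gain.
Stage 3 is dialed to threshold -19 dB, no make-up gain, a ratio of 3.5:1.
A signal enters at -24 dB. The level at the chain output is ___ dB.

Stage 1: -24 dB is 18 dB over -42 dB; at 9:1 that becomes 2 dB over, giving -40 dB; +6 dB make-up → -34 dB.
Stage 2: -34 dB is at or below the -28 dB threshold — no compression; make-up brings it to -32 dB.
Stage 3: below threshold (-32 ≤ -19); passes unchanged; output -32 dB.

-32 dB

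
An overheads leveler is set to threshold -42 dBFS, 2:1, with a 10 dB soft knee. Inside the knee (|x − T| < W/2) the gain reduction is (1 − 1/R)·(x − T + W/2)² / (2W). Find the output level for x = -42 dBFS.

-42.625 dBFS

x − T + W/2 = -42 − (-42) + 5 = 5.
GR = (1 − 1/2) × 5² / 20 = 0.5 × 25 / 20 = 0.625 dB.
Output = -42 − 0.625 = -42.625 dBFS.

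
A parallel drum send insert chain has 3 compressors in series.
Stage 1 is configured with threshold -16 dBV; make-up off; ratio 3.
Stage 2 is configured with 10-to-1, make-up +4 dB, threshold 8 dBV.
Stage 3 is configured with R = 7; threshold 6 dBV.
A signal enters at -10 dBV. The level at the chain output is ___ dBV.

Stage 1: 6 dB above -16 dBV, reduced 3:1 to 2 dB above → -14 dBV.
Stage 2: -14 dBV is at or below the 8 dBV threshold — no compression; make-up brings it to -10 dBV.
Stage 3: -10 dBV ≤ 6 dBV, so stage 3 doesn't engage; output -10 dBV.

-10 dBV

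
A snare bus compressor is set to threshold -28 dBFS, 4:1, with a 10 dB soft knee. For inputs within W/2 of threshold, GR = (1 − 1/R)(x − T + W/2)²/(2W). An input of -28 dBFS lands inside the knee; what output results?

-28.9375 dBFS

x − T + W/2 = -28 − (-28) + 5 = 5.
GR = (1 − 1/4) × 5² / 20 = 0.75 × 25 / 20 = 0.9375 dB.
Output = -28 − 0.9375 = -28.9375 dBFS.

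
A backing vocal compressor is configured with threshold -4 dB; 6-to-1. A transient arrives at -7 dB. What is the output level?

-7 dB

-7 dB is 3 dB below the -4 dB threshold, so no gain reduction is applied.
Output = input = -7 dB.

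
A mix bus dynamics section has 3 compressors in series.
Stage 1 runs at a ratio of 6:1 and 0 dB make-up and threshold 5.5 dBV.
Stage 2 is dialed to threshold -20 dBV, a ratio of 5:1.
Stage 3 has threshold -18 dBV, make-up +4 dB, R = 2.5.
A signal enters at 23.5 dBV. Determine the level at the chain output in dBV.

Stage 1: 18 dB above 5.5 dBV, reduced 6:1 to 3 dB above → 8.5 dBV.
Stage 2: overshoot 28.5 dB → 28.5/5 = 5.7 dB → -14.3 dBV.
Stage 3: 3.7 dB above -18 dBV, reduced 2.5:1 to 1.48 dB above → -16.52 dBV; +4 dB make-up → -12.52 dBV.

-12.52 dBV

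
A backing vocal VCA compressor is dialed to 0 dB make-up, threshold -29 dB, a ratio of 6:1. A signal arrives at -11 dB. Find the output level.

The input is 18 dB above the -29 dB threshold.
The 18 dB excess becomes 3 dB after 6:1 reduction.
So the level is -29 + 3 = -26 dB.

-26 dB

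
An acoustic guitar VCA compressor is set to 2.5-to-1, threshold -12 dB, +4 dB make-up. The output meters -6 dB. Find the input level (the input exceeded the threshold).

-7 dB

Remove make-up: -6 − 4 = -10 dB.
The compressed level sits -10 − (-12) = 2 dB over threshold.
Input overshoot = R × output overshoot = 5 dB → input = -12 + 5 = -7 dB.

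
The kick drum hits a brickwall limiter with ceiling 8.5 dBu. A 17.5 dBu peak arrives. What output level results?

A brickwall limiter is an ∞:1 compressor: any input above the ceiling is clamped to 8.5 dBu.

8.5 dBu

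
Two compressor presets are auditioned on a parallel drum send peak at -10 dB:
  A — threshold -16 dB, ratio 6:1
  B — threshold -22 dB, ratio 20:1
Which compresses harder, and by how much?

B, by 6.4 dB

A: GR = 6 − 6/6 = 5 dB.
B: GR = 12 − 12/20 = 11.4 dB.
B applies 6.4 dB more gain reduction.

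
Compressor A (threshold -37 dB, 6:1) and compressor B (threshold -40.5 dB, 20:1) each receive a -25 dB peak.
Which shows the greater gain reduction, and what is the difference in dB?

A: GR = 12 − 12/6 = 10 dB.
B: GR = 15.5 − 15.5/20 = 14.725 dB.
Difference: 4.725 dB in favour of B.

B, by 4.725 dB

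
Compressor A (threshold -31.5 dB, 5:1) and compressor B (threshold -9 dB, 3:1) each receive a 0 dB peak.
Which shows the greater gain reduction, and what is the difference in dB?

A: GR = 31.5 − 31.5/5 = 25.2 dB.
B: GR = 9 − 9/3 = 6 dB.
A applies 19.2 dB more gain reduction.

A, by 19.2 dB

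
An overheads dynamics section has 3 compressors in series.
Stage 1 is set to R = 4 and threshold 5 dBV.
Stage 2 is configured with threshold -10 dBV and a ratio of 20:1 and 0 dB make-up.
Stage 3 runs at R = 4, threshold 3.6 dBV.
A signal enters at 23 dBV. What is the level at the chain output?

Stage 1: overshoot 18 dB → 18/4 = 4.5 dB → 9.5 dBV.
Stage 2: 9.5 dBV is 19.5 dB over -10 dBV; at 20:1 that becomes 0.975 dB over, giving -9.025 dBV.
Stage 3: -9.025 dBV is at or below the 3.6 dBV threshold — no compression; output -9.025 dBV.

-9.025 dBV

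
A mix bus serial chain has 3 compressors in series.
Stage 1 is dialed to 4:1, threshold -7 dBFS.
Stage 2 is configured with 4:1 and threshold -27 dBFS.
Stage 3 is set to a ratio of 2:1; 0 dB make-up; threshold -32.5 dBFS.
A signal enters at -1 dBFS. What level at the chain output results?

Stage 1: 6 dB above -7 dBFS, reduced 4:1 to 1.5 dB above → -5.5 dBFS.
Stage 2: -5.5 dBFS is 21.5 dB over -27 dBFS; at 4:1 that becomes 5.375 dB over, giving -21.625 dBFS.
Stage 3: overshoot 10.875 dB → 10.875/2 = 5.4375 dB → -27.0625 dBFS.

-27.0625 dBFS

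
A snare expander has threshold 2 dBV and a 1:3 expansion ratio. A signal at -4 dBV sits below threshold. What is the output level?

Undershoot = 2 − (-4) = 6 dB.
At 1:3, that expands to 18 dB under threshold.
Output = 2 − 18 = -16 dBV.

-16 dBV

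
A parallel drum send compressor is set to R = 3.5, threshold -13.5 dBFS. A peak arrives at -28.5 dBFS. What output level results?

-28.5 dBFS is 15 dB below the -13.5 dBFS threshold, so no gain reduction is applied.
Output = input = -28.5 dBFS.

-28.5 dBFS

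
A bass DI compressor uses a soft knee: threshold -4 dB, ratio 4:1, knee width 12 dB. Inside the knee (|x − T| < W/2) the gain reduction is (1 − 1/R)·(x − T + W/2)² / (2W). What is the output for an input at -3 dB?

-4.53125 dB

x − T + W/2 = -3 − (-4) + 6 = 7.
GR = (1 − 1/4) × 7² / 24 = 0.75 × 49 / 24 = 1.53125 dB.
Output = -3 − 1.53125 = -4.53125 dB.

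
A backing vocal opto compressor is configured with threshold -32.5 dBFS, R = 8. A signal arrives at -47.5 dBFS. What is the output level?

-47.5 dBFS is 15 dB below the -32.5 dBFS threshold, so no gain reduction is applied.
Output = input = -47.5 dBFS.

-47.5 dBFS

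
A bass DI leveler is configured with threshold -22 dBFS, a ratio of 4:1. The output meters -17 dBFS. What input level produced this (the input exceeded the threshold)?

-2 dBFS

The compressed level sits -17 − (-22) = 5 dB over threshold.
Before 4:1 compression the overshoot was 5 × 4 = 20 dB, so input = -22 + 20 = -2 dBFS.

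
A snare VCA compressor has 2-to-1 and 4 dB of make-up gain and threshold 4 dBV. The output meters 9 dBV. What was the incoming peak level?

6 dBV

Stripping the +4 dB make-up gives 5 dBV at the gain stage.
Post-compression overshoot = 5 − 4 = 1 dB.
Input overshoot = R × output overshoot = 2 dB → input = 4 + 2 = 6 dBV.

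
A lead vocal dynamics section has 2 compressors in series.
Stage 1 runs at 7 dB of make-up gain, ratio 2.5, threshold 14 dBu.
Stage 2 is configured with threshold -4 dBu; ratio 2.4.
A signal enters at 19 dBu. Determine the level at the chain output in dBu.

Stage 1: 19 dBu is 5 dB over 14 dBu; at 2.5:1 that becomes 2 dB over, giving 16 dBu; +7 dB make-up → 23 dBu.
Stage 2: 23 dBu is 27 dB over -4 dBu; at 2.4:1 that becomes 11.25 dB over, giving 7.25 dBu.

7.25 dBu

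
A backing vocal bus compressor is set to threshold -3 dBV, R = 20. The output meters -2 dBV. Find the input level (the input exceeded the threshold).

17 dBV

The compressed level sits -2 − (-3) = 1 dB over threshold.
Undo the ratio: input overshoot = 1 × 20 = 20 dB, giving input = 17 dBV.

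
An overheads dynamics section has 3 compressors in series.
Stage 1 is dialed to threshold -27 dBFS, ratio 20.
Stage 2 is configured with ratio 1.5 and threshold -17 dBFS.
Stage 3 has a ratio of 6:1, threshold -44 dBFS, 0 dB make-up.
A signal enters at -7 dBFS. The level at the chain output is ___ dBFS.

Stage 1: overshoot 20 dB → 20/20 = 1 dB → -26 dBFS.
Stage 2: -26 dBFS ≤ -17 dBFS, so stage 2 doesn't engage; output -26 dBFS.
Stage 3: 18 dB above -44 dBFS, reduced 6:1 to 3 dB above → -41 dBFS.

-41 dBFS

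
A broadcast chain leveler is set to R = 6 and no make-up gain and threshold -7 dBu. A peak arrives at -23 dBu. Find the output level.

-23 dBu is 16 dB below the -7 dBu threshold, so no gain reduction is applied.
Output = input = -23 dBu.

-23 dBu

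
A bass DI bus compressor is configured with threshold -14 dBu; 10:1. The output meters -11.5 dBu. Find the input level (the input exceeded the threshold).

The compressed level sits -11.5 − (-14) = 2.5 dB over threshold.
Before 10:1 compression the overshoot was 2.5 × 10 = 25 dB, so input = -14 + 25 = 11 dBu.

11 dBu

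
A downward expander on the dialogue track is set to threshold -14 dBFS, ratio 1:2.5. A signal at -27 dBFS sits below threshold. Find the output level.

Undershoot = (-14) − (-27) = 13 dB.
At 1:2.5, that expands to 32.5 dB under threshold.
Output = -14 − 32.5 = -46.5 dBFS.

-46.5 dBFS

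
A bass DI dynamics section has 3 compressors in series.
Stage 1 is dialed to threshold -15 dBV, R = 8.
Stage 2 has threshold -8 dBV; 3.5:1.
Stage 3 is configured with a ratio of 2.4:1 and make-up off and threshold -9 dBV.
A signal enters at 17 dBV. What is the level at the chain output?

-11 dBV

Stage 1: 32 dB above -15 dBV, reduced 8:1 to 4 dB above → -11 dBV.
Stage 2: -11 dBV is at or below the -8 dBV threshold — no compression; output -11 dBV.
Stage 3: -11 dBV is at or below the -9 dBV threshold — no compression; output -11 dBV.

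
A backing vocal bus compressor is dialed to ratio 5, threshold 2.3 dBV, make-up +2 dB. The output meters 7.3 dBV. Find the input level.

Remove make-up: 7.3 − 2 = 5.3 dBV.
That's 3 dB above the 2.3 dBV threshold.
Undo the ratio: input overshoot = 3 × 5 = 15 dB, giving input = 17.3 dBV.

17.3 dBV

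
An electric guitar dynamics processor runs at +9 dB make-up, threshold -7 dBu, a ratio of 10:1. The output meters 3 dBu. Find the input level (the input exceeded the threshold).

3 dBu

Stripping the +9 dB make-up gives -6 dBu at the gain stage.
That's 1 dB above the -7 dBu threshold.
Undo the ratio: input overshoot = 1 × 10 = 10 dB, giving input = 3 dBu.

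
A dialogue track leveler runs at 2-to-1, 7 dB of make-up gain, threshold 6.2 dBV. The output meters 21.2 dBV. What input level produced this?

Before make-up, the level was 21.2 − 7 = 14.2 dBV.
The compressed level sits 14.2 − 6.2 = 8 dB over threshold.
Undo the ratio: input overshoot = 8 × 2 = 16 dB, giving input = 22.2 dBV.

22.2 dBV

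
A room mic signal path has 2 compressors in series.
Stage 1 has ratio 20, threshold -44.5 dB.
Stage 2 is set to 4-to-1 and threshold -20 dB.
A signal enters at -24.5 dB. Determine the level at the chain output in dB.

-43.5 dB

Stage 1: 20 dB above -44.5 dB, reduced 20:1 to 1 dB above → -43.5 dB.
Stage 2: -43.5 dB is at or below the -20 dB threshold — no compression; output -43.5 dB.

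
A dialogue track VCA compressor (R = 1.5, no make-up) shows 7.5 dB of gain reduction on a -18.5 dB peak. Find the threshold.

-41 dB

Gain reduction = -18.5 − (-26) = 7.5 dB; output overshoot = GR / (R − 1) = 7.5 / 0.5 = 15 dB.
Threshold = output − output overshoot = -26 − 15 = -41 dB.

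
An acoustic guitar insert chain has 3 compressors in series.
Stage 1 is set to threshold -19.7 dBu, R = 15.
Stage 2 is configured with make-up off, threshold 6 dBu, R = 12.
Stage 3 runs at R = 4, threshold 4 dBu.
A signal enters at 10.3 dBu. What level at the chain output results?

Stage 1: 10.3 dBu is 30 dB over -19.7 dBu; at 15:1 that becomes 2 dB over, giving -17.7 dBu.
Stage 2: below threshold (-17.7 ≤ 6); passes unchanged; output -17.7 dBu.
Stage 3: below threshold (-17.7 ≤ 4); passes unchanged; output -17.7 dBu.

-17.7 dBu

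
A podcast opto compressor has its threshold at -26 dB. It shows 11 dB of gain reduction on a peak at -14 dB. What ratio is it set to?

12:1

Input overshoot = -14 − (-26) = 12 dB.
Output overshoot = 12 − 11 = 1 dB.
Ratio = input overshoot / output overshoot = 12 / 1 = 12.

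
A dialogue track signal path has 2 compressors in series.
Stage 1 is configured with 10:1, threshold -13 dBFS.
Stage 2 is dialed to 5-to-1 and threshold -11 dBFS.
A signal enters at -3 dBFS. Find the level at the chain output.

-12 dBFS

Stage 1: -3 dBFS is 10 dB over -13 dBFS; at 10:1 that becomes 1 dB over, giving -12 dBFS.
Stage 2: below threshold (-12 ≤ -11); passes unchanged; output -12 dBFS.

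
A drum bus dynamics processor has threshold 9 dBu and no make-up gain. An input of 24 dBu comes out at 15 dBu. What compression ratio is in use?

Input overshoot = 24 − 9 = 15 dB; output overshoot = 15 − 9 = 6 dB.
Ratio = 15 / 6 = 2.5.

2.5:1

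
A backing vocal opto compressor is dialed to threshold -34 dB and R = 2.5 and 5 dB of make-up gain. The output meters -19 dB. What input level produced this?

-9 dB

Remove make-up: -19 − 5 = -24 dB.
Post-compression overshoot = -24 − (-34) = 10 dB.
Undo the ratio: input overshoot = 10 × 2.5 = 25 dB, giving input = -9 dB.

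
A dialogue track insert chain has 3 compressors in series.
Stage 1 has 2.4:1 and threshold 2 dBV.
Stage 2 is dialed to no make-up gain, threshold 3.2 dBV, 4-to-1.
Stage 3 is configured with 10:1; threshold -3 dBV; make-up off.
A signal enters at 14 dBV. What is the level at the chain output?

-2.285 dBV

Stage 1: overshoot 12 dB → 12/2.4 = 5 dB → 7 dBV.
Stage 2: overshoot 3.8 dB → 3.8/4 = 0.95 dB → 4.15 dBV.
Stage 3: overshoot 7.15 dB → 7.15/10 = 0.715 dB → -2.285 dBV.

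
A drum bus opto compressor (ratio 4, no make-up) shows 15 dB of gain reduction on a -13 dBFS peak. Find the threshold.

Let T be the threshold. Output overshoot = (input overshoot)/R, so -28 − T = (-13 − T)/4.
4·(-28 − T) = -13 − T → 3·T = -112 − (-13) = -99.
T = -99/3 = -33 dBFS.

-33 dBFS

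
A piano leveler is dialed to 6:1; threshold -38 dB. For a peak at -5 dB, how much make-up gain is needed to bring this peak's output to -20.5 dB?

12 dB

The peak compresses to -38 + 33/6 = -32.5 dB.
To reach -20.5 dB requires -20.5 − (-32.5) = 12 dB of make-up.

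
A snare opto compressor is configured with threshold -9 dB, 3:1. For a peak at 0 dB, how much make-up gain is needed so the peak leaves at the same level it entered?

Overshoot 9 dB → 9/3 = 3 dB after compression, so the compressed level is -9 + 3 = -6 dB.
Make-up = target − compressed = 0 − (-6) = 6 dB.

6 dB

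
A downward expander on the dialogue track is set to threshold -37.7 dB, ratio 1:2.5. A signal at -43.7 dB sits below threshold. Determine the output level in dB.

Below threshold, a 1:2.5 expander applies gain = (2.5−1)×(T − x) of attenuation.
(2.5−1) × 6 = 9 dB, so output = -43.7 − 9 = -52.7 dB.

-52.7 dB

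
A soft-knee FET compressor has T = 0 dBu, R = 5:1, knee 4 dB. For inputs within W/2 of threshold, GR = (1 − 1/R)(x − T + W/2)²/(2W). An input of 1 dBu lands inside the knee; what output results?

0.1 dBu

x − T + W/2 = 1 − 0 + 2 = 3.
GR = (1 − 1/5) × 3² / 8 = 0.8 × 9 / 8 = 0.9 dB.
Output = 1 − 0.9 = 0.1 dBu.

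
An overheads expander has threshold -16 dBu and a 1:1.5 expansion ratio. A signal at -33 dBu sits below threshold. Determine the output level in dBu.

-41.5 dBu

The input is 17 dB below the -16 dBu threshold.
A 1:1.5 expander multiplies undershoot by 1.5: 17 × 1.5 = 25.5 dB below threshold.
Output = -16 − 25.5 = -41.5 dBu.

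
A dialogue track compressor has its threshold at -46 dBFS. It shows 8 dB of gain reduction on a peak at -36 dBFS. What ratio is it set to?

5:1

Input overshoot = -36 − (-46) = 10 dB.
Output overshoot = 10 − 8 = 2 dB.
Ratio = input overshoot / output overshoot = 10 / 2 = 5.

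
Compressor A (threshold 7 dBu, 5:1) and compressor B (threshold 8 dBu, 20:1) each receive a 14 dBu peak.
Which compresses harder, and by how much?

B, by 0.1 dB

A: GR = 7 − 7/5 = 5.6 dB.
B: GR = 6 − 6/20 = 5.7 dB.
Difference: 0.1 dB in favour of B.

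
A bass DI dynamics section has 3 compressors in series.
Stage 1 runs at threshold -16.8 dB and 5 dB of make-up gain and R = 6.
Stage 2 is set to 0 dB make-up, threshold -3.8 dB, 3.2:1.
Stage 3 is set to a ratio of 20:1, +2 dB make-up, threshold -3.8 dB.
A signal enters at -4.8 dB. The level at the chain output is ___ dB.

Stage 1: 12 dB above -16.8 dB, reduced 6:1 to 2 dB above → -14.8 dB; +5 dB make-up → -9.8 dB.
Stage 2: -9.8 dB ≤ -3.8 dB, so stage 2 doesn't engage; output -9.8 dB.
Stage 3: -9.8 dB is at or below the -3.8 dB threshold — no compression; make-up brings it to -7.8 dB.

-7.8 dB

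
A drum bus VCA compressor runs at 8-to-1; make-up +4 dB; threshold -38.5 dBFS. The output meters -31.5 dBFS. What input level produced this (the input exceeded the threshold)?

-14.5 dBFS

Remove make-up: -31.5 − 4 = -35.5 dBFS.
Post-compression overshoot = -35.5 − (-38.5) = 3 dB.
Input overshoot = R × output overshoot = 24 dB → input = -38.5 + 24 = -14.5 dBFS.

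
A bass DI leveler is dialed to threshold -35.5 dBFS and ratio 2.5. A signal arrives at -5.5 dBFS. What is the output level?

The input is 30 dB above the -35.5 dBFS threshold.
The 30 dB excess becomes 12 dB after 2.5:1 reduction.
That puts the output at -23.5 dBFS.

-23.5 dBFS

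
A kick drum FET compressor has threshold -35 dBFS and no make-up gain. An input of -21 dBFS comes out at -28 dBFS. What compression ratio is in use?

2:1

Input overshoot = -21 − (-35) = 14 dB; output overshoot = -28 − (-35) = 7 dB.
Ratio = 14 / 7 = 2.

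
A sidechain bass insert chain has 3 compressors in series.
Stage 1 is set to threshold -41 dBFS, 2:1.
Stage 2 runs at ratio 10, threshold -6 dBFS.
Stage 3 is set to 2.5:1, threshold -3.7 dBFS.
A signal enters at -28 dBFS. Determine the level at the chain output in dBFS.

-34.5 dBFS

Stage 1: -28 dBFS is 13 dB over -41 dBFS; at 2:1 that becomes 6.5 dB over, giving -34.5 dBFS.
Stage 2: -34.5 dBFS ≤ -6 dBFS, so stage 2 doesn't engage; output -34.5 dBFS.
Stage 3: -34.5 dBFS ≤ -3.7 dBFS, so stage 3 doesn't engage; output -34.5 dBFS.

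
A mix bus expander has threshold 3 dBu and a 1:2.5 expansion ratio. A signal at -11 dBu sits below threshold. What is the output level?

The input is 14 dB below the 3 dBu threshold.
A 1:2.5 expander multiplies undershoot by 2.5: 14 × 2.5 = 35 dB below threshold.
Output = 3 − 35 = -32 dBu.

-32 dBu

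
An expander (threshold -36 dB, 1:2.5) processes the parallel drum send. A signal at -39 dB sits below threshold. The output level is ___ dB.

-43.5 dB

Undershoot = (-36) − (-39) = 3 dB.
At 1:2.5, that expands to 7.5 dB under threshold.
Output = -36 − 7.5 = -43.5 dB.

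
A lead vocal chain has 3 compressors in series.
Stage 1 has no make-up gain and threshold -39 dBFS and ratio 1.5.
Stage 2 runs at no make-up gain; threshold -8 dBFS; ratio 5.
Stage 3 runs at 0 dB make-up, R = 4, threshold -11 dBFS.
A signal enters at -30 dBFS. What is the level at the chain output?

-33 dBFS

Stage 1: overshoot 9 dB → 9/1.5 = 6 dB → -33 dBFS.
Stage 2: -33 dBFS ≤ -8 dBFS, so stage 2 doesn't engage; output -33 dBFS.
Stage 3: -33 dBFS ≤ -11 dBFS, so stage 3 doesn't engage; output -33 dBFS.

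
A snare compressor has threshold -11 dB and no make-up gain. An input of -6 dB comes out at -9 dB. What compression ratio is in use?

2.5:1

Input overshoot = -6 − (-11) = 5 dB; output overshoot = -9 − (-11) = 2 dB.
Ratio = 5 / 2 = 2.5.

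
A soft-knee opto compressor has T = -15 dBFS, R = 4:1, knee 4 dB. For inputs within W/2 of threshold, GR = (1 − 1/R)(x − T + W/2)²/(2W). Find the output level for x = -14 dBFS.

x − T + W/2 = -14 − (-15) + 2 = 3.
GR = (1 − 1/4) × 3² / 8 = 0.75 × 9 / 8 = 0.84375 dB.
Output = -14 − 0.84375 = -14.84375 dBFS.

-14.84375 dBFS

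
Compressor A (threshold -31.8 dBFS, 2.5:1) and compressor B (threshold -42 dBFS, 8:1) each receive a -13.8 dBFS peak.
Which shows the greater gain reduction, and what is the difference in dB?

A: GR = 18 − 18/2.5 = 10.8 dB.
B: GR = 28.2 − 28.2/8 = 24.675 dB.
B reduces 13.875 dB more.

B, by 13.875 dB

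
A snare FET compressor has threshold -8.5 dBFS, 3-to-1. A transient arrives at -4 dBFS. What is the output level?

-7 dBFS

The input is 4.5 dB above the -8.5 dBFS threshold.
The 4.5 dB excess becomes 1.5 dB after 3:1 reduction.
So the level is -8.5 + 1.5 = -7 dBFS.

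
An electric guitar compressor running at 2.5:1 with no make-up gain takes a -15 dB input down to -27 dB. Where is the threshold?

-35 dB

Input is 20 dB above T (since output overshoot × R = input overshoot: (-27 − T)·2.5 = -15 − T gives T = -35 dB).
Check: -35 + (-15 − (-35))/2.5 = -35 + 8 = -27 dB. ✓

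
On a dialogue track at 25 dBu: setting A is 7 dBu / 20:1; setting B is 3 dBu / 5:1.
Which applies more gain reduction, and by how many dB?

A: overshoot 18 dB → output overshoot 0.9 dB → GR 17.1 dB.
B: overshoot 22 dB → output overshoot 4.4 dB → GR 17.6 dB.
Difference: 0.5 dB in favour of B.

B, by 0.5 dB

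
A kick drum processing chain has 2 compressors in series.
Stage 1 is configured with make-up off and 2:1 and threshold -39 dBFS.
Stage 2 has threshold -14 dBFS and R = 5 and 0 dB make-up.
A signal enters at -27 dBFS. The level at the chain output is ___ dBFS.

-33 dBFS

Stage 1: overshoot 12 dB → 12/2 = 6 dB → -33 dBFS.
Stage 2: below threshold (-33 ≤ -14); passes unchanged; output -33 dBFS.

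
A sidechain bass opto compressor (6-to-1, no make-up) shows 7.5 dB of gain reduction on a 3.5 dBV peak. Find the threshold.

-5.5 dBV

Gain reduction = 3.5 − (-4) = 7.5 dB; output overshoot = GR / (R − 1) = 7.5 / 5 = 1.5 dB.
Threshold = output − output overshoot = -4 − 1.5 = -5.5 dBV.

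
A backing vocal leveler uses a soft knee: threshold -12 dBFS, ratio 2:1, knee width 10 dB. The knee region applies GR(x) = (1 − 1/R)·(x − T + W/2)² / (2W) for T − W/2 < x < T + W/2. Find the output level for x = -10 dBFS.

x − T + W/2 = -10 − (-12) + 5 = 7.
GR = (1 − 1/2) × 7² / 20 = 0.5 × 49 / 20 = 1.225 dB.
Output = -10 − 1.225 = -11.225 dBFS.

-11.225 dBFS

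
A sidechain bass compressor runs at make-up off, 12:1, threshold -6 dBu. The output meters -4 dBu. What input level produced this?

Post-compression overshoot = -4 − (-6) = 2 dB.
Input overshoot = R × output overshoot = 24 dB → input = -6 + 24 = 18 dBu.

18 dBu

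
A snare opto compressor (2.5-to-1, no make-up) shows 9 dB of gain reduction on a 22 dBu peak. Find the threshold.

Let T be the threshold. Output overshoot = (input overshoot)/R, so 13 − T = (22 − T)/2.5.
2.5·(13 − T) = 22 − T → 1.5·T = 32.5 − 22 = 10.5.
T = 10.5/1.5 = 7 dBu.

7 dBu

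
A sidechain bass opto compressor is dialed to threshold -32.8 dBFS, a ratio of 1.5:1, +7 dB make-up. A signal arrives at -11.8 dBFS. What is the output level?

The input is 21 dB above the -32.8 dBFS threshold.
The 21 dB excess becomes 14 dB after 1.5:1 reduction.
That puts the output at -18.8 dBFS; make-up adds 7 dB, giving -11.8 dBFS.

-11.8 dBFS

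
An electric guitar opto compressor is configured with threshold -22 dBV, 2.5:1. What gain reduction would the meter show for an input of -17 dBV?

3 dB

-17 dBV exceeds the threshold by 5 dB.
At 2.5:1, output sits 5/2.5 = 2 dB above threshold.
So the signal is attenuated by 5 − 2 = 3 dB.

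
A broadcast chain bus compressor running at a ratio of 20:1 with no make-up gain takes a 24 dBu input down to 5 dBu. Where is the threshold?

Gain reduction = 24 − 5 = 19 dB; output overshoot = GR / (R − 1) = 19 / 19 = 1 dB.
Threshold = output − output overshoot = 5 − 1 = 4 dBu.

4 dBu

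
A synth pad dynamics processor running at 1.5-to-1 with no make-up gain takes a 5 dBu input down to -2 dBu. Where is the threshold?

-16 dBu

Let T be the threshold. Output overshoot = (input overshoot)/R, so -2 − T = (5 − T)/1.5.
1.5·(-2 − T) = 5 − T → 0.5·T = -3 − 5 = -8.
T = -8/0.5 = -16 dBu.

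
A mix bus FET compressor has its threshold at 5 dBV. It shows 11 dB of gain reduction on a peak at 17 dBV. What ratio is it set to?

12:1

Input overshoot = 17 − 5 = 12 dB.
Output overshoot = 12 − 11 = 1 dB.
Ratio = input overshoot / output overshoot = 12 / 1 = 12.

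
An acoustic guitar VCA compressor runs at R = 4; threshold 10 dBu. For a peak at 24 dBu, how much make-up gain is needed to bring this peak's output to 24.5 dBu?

11 dB

The peak compresses to 10 + 14/4 = 13.5 dBu.
To reach 24.5 dBu requires 24.5 − 13.5 = 11 dB of make-up.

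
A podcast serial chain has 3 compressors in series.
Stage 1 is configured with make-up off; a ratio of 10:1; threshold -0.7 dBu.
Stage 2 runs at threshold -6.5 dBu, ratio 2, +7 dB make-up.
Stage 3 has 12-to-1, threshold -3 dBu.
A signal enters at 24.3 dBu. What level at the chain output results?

-2.3625 dBu

Stage 1: overshoot 25 dB → 25/10 = 2.5 dB → 1.8 dBu.
Stage 2: 8.3 dB above -6.5 dBu, reduced 2:1 to 4.15 dB above → -2.35 dBu; +7 dB make-up → 4.65 dBu.
Stage 3: overshoot 7.65 dB → 7.65/12 = 0.6375 dB → -2.3625 dBu.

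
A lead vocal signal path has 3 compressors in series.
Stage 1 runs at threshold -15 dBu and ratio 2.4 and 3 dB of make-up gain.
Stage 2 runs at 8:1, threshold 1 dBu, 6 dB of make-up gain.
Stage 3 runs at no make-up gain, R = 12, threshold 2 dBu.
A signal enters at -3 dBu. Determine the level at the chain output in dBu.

-1 dBu

Stage 1: -3 dBu is 12 dB over -15 dBu; at 2.4:1 that becomes 5 dB over, giving -10 dBu; +3 dB make-up → -7 dBu.
Stage 2: below threshold (-7 ≤ 1); passes unchanged; make-up brings it to -1 dBu.
Stage 3: -1 dBu ≤ 2 dBu, so stage 3 doesn't engage; output -1 dBu.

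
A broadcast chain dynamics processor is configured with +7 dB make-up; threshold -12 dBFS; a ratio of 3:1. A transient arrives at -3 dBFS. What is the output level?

-2 dBFS

-3 dBFS sits 9 dB over threshold.
The 9 dB excess becomes 3 dB after 3:1 reduction.
So the level is -12 + 3 = -9 dBFS; make-up adds 7 dB, giving -2 dBFS.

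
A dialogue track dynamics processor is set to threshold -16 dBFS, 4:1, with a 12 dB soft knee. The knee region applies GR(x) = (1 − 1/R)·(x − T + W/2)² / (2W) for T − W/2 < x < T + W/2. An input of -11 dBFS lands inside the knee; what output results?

x − T + W/2 = -11 − (-16) + 6 = 11.
GR = (1 − 1/4) × 11² / 24 = 0.75 × 121 / 24 = 3.78125 dB.
Output = -11 − 3.78125 = -14.78125 dBFS.

-14.78125 dBFS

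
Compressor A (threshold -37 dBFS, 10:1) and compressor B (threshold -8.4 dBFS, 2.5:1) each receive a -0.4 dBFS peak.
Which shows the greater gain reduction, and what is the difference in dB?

A, by 28.14 dB

A: overshoot 36.6 dB → output overshoot 3.66 dB → GR 32.94 dB.
B: overshoot 8 dB → output overshoot 3.2 dB → GR 4.8 dB.
A applies 28.14 dB more gain reduction.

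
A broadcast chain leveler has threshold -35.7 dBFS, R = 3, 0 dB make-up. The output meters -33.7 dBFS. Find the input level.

-29.7 dBFS

That's 2 dB above the -35.7 dBFS threshold.
Input overshoot = R × output overshoot = 6 dB → input = -35.7 + 6 = -29.7 dBFS.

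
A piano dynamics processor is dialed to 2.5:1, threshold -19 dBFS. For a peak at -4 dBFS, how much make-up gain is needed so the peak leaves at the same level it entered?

9 dB

Without make-up, output = threshold + overshoot/2.5 = -19 + 6 = -13 dBFS.
Gap to target: 9 dB.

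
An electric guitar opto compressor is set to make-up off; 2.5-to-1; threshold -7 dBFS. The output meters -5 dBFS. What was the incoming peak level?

-2 dBFS

That's 2 dB above the -7 dBFS threshold.
Input overshoot = R × output overshoot = 5 dB → input = -7 + 5 = -2 dBFS.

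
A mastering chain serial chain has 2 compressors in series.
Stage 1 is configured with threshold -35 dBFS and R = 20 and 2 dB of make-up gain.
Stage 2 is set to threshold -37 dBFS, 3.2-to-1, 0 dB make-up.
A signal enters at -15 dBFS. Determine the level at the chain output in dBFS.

-35.4375 dBFS

Stage 1: overshoot 20 dB → 20/20 = 1 dB → -34 dBFS; +2 dB make-up → -32 dBFS.
Stage 2: 5 dB above -37 dBFS, reduced 3.2:1 to 1.5625 dB above → -35.4375 dBFS.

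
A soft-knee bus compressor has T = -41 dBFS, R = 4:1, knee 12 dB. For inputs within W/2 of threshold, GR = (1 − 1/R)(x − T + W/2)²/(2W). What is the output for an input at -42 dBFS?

x − T + W/2 = -42 − (-41) + 6 = 5.
GR = (1 − 1/4) × 5² / 24 = 0.75 × 25 / 24 = 0.78125 dB.
Output = -42 − 0.78125 = -42.78125 dBFS.

-42.78125 dBFS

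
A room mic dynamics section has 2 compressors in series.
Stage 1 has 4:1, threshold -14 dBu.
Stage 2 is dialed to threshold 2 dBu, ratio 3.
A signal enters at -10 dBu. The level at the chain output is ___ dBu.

-13 dBu

Stage 1: -10 dBu is 4 dB over -14 dBu; at 4:1 that becomes 1 dB over, giving -13 dBu.
Stage 2: -13 dBu ≤ 2 dBu, so stage 2 doesn't engage; output -13 dBu.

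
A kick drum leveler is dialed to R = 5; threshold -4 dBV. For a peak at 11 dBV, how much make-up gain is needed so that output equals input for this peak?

Without make-up, output = threshold + overshoot/5 = -4 + 3 = -1 dBV.
Gap to target: 12 dB.

12 dB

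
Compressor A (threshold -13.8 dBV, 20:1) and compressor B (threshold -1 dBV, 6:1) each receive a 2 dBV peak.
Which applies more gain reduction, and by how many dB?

A, by 12.51 dB

A: overshoot 15.8 dB → output overshoot 0.79 dB → GR 15.01 dB.
B: overshoot 3 dB → output overshoot 0.5 dB → GR 2.5 dB.
Difference: 12.51 dB in favour of A.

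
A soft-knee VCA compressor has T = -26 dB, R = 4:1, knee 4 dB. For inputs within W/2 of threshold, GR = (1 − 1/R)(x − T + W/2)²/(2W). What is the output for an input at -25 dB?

-25.84375 dB

x − T + W/2 = -25 − (-26) + 2 = 3.
GR = (1 − 1/4) × 3² / 8 = 0.75 × 9 / 8 = 0.84375 dB.
Output = -25 − 0.84375 = -25.84375 dB.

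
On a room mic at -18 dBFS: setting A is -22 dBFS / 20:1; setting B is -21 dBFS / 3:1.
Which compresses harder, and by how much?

A, by 1.8 dB

A: overshoot 4 dB → output overshoot 0.2 dB → GR 3.8 dB.
B: overshoot 3 dB → output overshoot 1 dB → GR 2 dB.
A reduces 1.8 dB more.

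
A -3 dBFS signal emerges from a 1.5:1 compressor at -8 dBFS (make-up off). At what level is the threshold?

-18 dBFS

Gain reduction = -3 − (-8) = 5 dB; output overshoot = GR / (R − 1) = 5 / 0.5 = 10 dB.
Threshold = output − output overshoot = -8 − 10 = -18 dBFS.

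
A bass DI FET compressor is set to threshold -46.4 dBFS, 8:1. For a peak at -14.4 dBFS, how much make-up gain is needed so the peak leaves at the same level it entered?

Overshoot 32 dB → 32/8 = 4 dB after compression, so the compressed level is -46.4 + 4 = -42.4 dBFS.
Make-up = target − compressed = -14.4 − (-42.4) = 28 dB.

28 dB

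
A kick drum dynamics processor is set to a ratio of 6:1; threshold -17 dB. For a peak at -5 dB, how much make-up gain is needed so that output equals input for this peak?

Overshoot 12 dB → 12/6 = 2 dB after compression, so the compressed level is -17 + 2 = -15 dB.
Make-up = target − compressed = -5 − (-15) = 10 dB.

10 dB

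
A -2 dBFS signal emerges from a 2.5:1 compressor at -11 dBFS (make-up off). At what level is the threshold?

Let T be the threshold. Output overshoot = (input overshoot)/R, so -11 − T = (-2 − T)/2.5.
2.5·(-11 − T) = -2 − T → 1.5·T = -27.5 − (-2) = -25.5.
T = -25.5/1.5 = -17 dBFS.

-17 dBFS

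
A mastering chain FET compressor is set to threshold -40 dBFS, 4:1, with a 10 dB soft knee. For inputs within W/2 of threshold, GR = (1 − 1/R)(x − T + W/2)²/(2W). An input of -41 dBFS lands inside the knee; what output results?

-41.6 dBFS

x − T + W/2 = -41 − (-40) + 5 = 4.
GR = (1 − 1/4) × 4² / 20 = 0.75 × 16 / 20 = 0.6 dB.
Output = -41 − 0.6 = -41.6 dBFS.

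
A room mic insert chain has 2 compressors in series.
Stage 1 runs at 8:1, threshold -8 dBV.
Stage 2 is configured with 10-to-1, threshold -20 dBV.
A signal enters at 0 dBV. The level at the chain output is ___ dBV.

-18.7 dBV

Stage 1: 8 dB above -8 dBV, reduced 8:1 to 1 dB above → -7 dBV.
Stage 2: overshoot 13 dB → 13/10 = 1.3 dB → -18.7 dBV.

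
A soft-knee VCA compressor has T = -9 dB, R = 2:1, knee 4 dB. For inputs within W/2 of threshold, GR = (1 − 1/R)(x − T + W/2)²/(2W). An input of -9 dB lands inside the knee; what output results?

-9.25 dB

x − T + W/2 = -9 − (-9) + 2 = 2.
GR = (1 − 1/2) × 2² / 8 = 0.5 × 4 / 8 = 0.25 dB.
Output = -9 − 0.25 = -9.25 dB.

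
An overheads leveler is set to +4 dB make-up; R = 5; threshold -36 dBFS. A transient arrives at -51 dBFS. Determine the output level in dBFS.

-51 dBFS is 15 dB below the -36 dBFS threshold, so no gain reduction is applied.
Make-up gain adds 4 dB: -51 + 4 = -47 dBFS.

-47 dBFS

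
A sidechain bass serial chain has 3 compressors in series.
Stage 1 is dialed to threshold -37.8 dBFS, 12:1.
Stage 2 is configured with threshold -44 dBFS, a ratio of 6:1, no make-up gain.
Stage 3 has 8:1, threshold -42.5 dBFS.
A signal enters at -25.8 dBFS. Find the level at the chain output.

Stage 1: overshoot 12 dB → 12/12 = 1 dB → -36.8 dBFS.
Stage 2: 7.2 dB above -44 dBFS, reduced 6:1 to 1.2 dB above → -42.8 dBFS.
Stage 3: -42.8 dBFS is at or below the -42.5 dBFS threshold — no compression; output -42.8 dBFS.

-42.8 dBFS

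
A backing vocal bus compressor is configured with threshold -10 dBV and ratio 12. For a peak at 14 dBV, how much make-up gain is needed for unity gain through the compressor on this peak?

The peak compresses to -10 + 24/12 = -8 dBV.
To reach 14 dBV requires 14 − (-8) = 22 dB of make-up.

22 dB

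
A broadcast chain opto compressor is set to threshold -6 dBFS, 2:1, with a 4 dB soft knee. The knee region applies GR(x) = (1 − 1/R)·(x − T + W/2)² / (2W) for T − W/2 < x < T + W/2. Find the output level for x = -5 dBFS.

-5.5625 dBFS

x − T + W/2 = -5 − (-6) + 2 = 3.
GR = (1 − 1/2) × 3² / 8 = 0.5 × 9 / 8 = 0.5625 dB.
Output = -5 − 0.5625 = -5.5625 dBFS.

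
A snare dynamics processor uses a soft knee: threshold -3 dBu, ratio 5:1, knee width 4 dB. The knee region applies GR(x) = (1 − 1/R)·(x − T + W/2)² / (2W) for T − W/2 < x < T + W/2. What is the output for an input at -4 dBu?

-4.1 dBu

x − T + W/2 = -4 − (-3) + 2 = 1.
GR = (1 − 1/5) × 1² / 8 = 0.8 × 1 / 8 = 0.1 dB.
Output = -4 − 0.1 = -4.1 dBu.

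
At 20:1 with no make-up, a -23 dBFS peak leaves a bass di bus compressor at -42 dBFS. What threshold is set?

Input is 20 dB above T (since output overshoot × R = input overshoot: (-42 − T)·20 = -23 − T gives T = -43 dBFS).
Check: -43 + (-23 − (-43))/20 = -43 + 1 = -42 dBFS. ✓

-43 dBFS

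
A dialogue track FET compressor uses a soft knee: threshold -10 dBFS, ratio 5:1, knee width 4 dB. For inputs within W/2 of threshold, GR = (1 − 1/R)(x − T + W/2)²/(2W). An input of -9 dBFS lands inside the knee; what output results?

-9.9 dBFS

x − T + W/2 = -9 − (-10) + 2 = 3.
GR = (1 − 1/5) × 3² / 8 = 0.8 × 9 / 8 = 0.9 dB.
Output = -9 − 0.9 = -9.9 dBFS.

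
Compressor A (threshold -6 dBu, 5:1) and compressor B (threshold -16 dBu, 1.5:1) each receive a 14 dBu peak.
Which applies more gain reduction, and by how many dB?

A: 20 dB over, compressed to 4 dB over, so 16 dB of GR.
B: 30 dB over, compressed to 20 dB over, so 10 dB of GR.
Difference: 6 dB in favour of A.

A, by 6 dB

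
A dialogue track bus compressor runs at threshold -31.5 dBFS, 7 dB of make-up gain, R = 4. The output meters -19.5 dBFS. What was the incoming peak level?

Remove make-up: -19.5 − 7 = -26.5 dBFS.
Post-compression overshoot = -26.5 − (-31.5) = 5 dB.
Before 4:1 compression the overshoot was 5 × 4 = 20 dB, so input = -31.5 + 20 = -11.5 dBFS.

-11.5 dBFS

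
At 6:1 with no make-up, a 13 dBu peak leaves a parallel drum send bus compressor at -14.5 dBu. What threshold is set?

Input is 33 dB above T (since output overshoot × R = input overshoot: (-14.5 − T)·6 = 13 − T gives T = -20 dBu).
Check: -20 + (13 − (-20))/6 = -20 + 5.5 = -14.5 dBu. ✓

-20 dBu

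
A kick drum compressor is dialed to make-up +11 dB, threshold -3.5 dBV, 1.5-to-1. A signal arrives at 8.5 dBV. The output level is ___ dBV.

The input is 12 dB above the -3.5 dBV threshold.
At 1.5:1 the overshoot is divided by 1.5, leaving 8 dB above threshold.
That puts the output at 4.5 dBV; make-up adds 11 dB, giving 15.5 dBV.

15.5 dBV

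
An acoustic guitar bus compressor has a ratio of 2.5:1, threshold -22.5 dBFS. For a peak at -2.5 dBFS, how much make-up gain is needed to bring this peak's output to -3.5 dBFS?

Without make-up, output = threshold + overshoot/2.5 = -22.5 + 8 = -14.5 dBFS.
Gap to target: 11 dB.

11 dB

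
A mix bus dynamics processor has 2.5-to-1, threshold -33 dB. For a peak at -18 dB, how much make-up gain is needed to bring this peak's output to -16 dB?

Without make-up, output = threshold + overshoot/2.5 = -33 + 6 = -27 dB.
Gap to target: 11 dB.

11 dB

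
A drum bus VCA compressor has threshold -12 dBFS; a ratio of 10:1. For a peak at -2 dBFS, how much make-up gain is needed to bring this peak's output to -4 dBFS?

7 dB

Overshoot 10 dB → 10/10 = 1 dB after compression, so the compressed level is -12 + 1 = -11 dBFS.
Make-up = target − compressed = -4 − (-11) = 7 dB.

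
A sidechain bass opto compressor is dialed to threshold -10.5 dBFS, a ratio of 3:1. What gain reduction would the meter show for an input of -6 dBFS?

3 dB

-6 dBFS exceeds the threshold by 4.5 dB.
After 3:1 compression the overshoot becomes 4.5/3 = 1.5 dB.
GR = overshoot in − overshoot out = 4.5 − 1.5 = 3 dB.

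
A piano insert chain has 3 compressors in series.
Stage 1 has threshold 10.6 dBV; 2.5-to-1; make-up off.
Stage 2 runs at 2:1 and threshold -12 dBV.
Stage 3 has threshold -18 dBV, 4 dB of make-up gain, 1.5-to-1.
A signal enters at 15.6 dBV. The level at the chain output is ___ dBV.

-1.8 dBV

Stage 1: 15.6 dBV is 5 dB over 10.6 dBV; at 2.5:1 that becomes 2 dB over, giving 12.6 dBV.
Stage 2: 24.6 dB above -12 dBV, reduced 2:1 to 12.3 dB above → 0.3 dBV.
Stage 3: 18.3 dB above -18 dBV, reduced 1.5:1 to 12.2 dB above → -5.8 dBV; +4 dB make-up → -1.8 dBV.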